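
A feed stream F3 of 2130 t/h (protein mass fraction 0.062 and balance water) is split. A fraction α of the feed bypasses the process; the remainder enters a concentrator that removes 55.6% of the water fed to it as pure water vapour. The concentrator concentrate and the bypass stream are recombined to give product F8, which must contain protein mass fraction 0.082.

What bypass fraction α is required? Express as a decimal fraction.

All 2130×0.062 = 132.06 t/h of protein reaches F8, so F8 = 132.06/0.082 = 1610.5 t/h and vapour = 519.51 t/h.
The evaporator receives (1−α)·2130 of feed at 0.938 water and removes 0.556 of that water:
0.556×0.938×(1−α)×2130 = 519.51
(1−α) = 519.51/1110.9 = 0.4677;  α = 0.5323.

0.532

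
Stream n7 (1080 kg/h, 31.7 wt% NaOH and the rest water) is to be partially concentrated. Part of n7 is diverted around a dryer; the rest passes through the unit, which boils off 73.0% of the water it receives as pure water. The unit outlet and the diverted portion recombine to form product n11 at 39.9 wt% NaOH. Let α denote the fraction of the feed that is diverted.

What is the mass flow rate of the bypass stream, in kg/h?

634.8 kg/h

All 1080×0.317 = 342.36 kg/h of NaOH reaches n11, so n11 = 342.36/0.399 = 858.05 kg/h and vapour = 221.95 kg/h.
The evaporator receives (1−α)·1080 of feed at 0.683 water and removes 0.730 of that water:
0.730×0.683×(1−α)×1080 = 221.95
(1−α) = 221.95/538.48 = 0.4122;  α = 0.5878.
Bypass flow = 0.5878×1080 = 634.83 kg/h.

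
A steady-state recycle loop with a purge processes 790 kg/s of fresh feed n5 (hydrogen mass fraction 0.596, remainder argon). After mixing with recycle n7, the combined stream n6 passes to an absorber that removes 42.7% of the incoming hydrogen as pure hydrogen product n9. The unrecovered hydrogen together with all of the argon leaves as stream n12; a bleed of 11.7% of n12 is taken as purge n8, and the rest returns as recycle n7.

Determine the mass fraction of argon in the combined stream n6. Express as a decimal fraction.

argon enters only via n5 and leaves only via the purge: 790×0.404 = 0.117×(argon in n12), and the absorber passes all argon, so argon in n6 = argon in n12 = 2727.9 kg/s.
hydrogen in n6: m_A = 790×0.596 + (1−0.117)·(1−0.427)·m_A, so m_A = 470.84/0.4940 = 953.04 kg/s.
n6 = 953.04 + 2727.9 = 3680.9 kg/s.
argon fraction in n6 = 2727.9/3680.9 = 0.741.

0.741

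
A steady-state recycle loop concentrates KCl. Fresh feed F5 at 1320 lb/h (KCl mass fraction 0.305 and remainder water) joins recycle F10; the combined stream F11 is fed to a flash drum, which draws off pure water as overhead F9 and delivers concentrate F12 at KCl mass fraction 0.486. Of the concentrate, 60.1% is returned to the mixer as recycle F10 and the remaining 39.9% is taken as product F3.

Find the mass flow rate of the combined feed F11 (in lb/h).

2568 lb/h

Overall KCl balance (none leaves overhead): KCl in fresh feed = KCl in product, i.e. 1320×0.305 = (1−0.601)·F12·0.486.
F12 = 402.6/(0.486×0.399) = 2076.2 lb/h.
Recycle F10 = 0.601×2076.2 = 1247.8 lb/h.
Combined feed F11 = 1320 + 1247.8 = 2567.8 lb/h.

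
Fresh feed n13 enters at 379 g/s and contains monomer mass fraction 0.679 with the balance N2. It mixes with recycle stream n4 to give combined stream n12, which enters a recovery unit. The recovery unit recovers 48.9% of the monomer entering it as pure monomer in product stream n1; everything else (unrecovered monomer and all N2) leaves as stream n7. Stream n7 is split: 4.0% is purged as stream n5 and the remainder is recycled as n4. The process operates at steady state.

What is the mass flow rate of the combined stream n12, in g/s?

N2 enters only via n13 and leaves only via the purge: 379×0.321 = 0.040×(N2 in n7), and the recovery unit passes all N2, so N2 in n12 = N2 in n7 = 3041.5 g/s.
monomer in n12: m_A = 379×0.679 + (1−0.040)·(1−0.489)·m_A, so m_A = 257.34/0.5094 = 505.14 g/s.
n12 = 505.14 + 3041.5 = 3546.6 g/s.

3547 g/s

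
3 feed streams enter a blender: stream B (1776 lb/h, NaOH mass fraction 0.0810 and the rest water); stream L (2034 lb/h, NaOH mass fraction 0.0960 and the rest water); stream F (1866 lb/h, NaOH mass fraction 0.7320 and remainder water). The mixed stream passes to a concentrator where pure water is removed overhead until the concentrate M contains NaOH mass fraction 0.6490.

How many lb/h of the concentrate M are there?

NaOH entering = 1776×0.081 + 2034×0.096 + 1866×0.732 = 1705 lb/h.
All NaOH reports to M, so M = 1705/0.649 = 2627.2 lb/h.

2627 lb/h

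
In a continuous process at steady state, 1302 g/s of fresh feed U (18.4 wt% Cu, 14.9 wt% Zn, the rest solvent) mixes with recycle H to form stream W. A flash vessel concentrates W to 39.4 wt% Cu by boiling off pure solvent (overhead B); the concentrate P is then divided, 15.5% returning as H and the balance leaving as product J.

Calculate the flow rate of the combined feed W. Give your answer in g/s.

Overall Cu balance (none leaves overhead): Cu in fresh feed = Cu in product, i.e. 1302×0.184 = (1−0.155)·P·0.394.
P = 239.57/(0.394×0.845) = 719.57 g/s.
Recycle H = 0.155×719.57 = 111.53 g/s.
Combined feed W = 1302 + 111.53 = 1413.5 g/s.

1414 g/s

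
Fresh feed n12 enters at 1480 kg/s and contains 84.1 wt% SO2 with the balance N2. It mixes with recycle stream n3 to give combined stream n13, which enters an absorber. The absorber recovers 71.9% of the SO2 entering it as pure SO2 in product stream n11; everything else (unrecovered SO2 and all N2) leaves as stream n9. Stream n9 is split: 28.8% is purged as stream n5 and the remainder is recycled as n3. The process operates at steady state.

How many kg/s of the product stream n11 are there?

SO2 in n13: m_A = 1480×0.841 + (1−0.288)·(1−0.719)·m_A, so m_A = 1244.7/0.7999 = 1556 kg/s.
Product n11 = 0.719×1556 = 1118.8 kg/s.

1119 kg/s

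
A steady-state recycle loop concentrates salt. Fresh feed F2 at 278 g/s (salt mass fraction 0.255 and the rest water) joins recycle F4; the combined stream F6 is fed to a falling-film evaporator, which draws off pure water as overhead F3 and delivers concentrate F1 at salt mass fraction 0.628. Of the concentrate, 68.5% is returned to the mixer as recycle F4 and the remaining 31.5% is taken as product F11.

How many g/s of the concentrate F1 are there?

Overall salt balance (none leaves overhead): salt in fresh feed = salt in product, i.e. 278×0.255 = (1−0.685)·F1·0.628.
F1 = 70.89/(0.628×0.315) = 358.36 g/s.

358.4 g/s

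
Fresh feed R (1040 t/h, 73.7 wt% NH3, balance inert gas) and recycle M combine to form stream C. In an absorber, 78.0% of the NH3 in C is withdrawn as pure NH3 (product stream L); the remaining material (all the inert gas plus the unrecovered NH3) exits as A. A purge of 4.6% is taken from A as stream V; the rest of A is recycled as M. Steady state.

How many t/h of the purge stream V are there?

inert gas enters only via R and leaves only via the purge: 1040×0.263 = 0.046×(inert gas in A), and the absorber passes all inert gas, so inert gas in C = inert gas in A = 5946.1 t/h.
NH3 in C: m_A = 1040×0.737 + (1−0.046)·(1−0.780)·m_A, so m_A = 766.48/0.7901 = 970.08 t/h.
A = (1−0.780)×970.08 + 5946.1 = 6159.5 t/h.
Purge V = 0.046×6159.5 = 283.34 t/h.

283.3 t/h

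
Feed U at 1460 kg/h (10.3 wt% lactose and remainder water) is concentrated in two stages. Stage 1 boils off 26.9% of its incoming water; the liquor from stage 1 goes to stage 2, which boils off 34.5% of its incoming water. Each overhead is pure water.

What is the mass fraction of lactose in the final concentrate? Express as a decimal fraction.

water in feed = 1460×0.897 = 1309.6 kg/h.
After stage 1: water left = (1−0.269)×1309.6 = 957.33; stream total = 1107.7 kg/h.
After stage 2: water left = (1−0.345)×957.33 = 627.05; final concentrate = 777.43 kg/h.
lactose fraction = 150.38/777.43 = 0.193.

0.193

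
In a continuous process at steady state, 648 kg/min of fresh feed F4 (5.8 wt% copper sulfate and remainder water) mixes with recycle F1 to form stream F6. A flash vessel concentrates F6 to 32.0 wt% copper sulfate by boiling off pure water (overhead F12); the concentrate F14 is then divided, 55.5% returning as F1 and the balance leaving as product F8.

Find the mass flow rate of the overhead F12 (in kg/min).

530.6 kg/min

Overall copper sulfate balance (none leaves overhead): copper sulfate in fresh feed = copper sulfate in product, i.e. 648×0.058 = (1−0.555)·F14·0.320.
F14 = 37.584/(0.320×0.445) = 263.93 kg/min.
Recycle F1 = 0.555×263.93 = 146.48 kg/min.
Combined feed F6 = 648 + 146.48 = 794.48 kg/min.
Overhead F12 = F6 − F14 = 794.48 − 263.93 = 530.55 kg/min.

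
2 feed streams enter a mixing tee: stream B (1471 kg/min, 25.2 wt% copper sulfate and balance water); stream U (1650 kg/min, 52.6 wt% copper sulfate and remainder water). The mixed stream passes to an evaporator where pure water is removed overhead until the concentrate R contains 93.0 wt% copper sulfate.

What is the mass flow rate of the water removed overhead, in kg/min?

copper sulfate entering = 1471×0.252 + 1650×0.526 = 1238.6 kg/min.
All copper sulfate reports to R, so R = 1238.6/0.930 = 1331.8 kg/min.
Total feed = 3121 kg/min; overhead = 3121 − 1331.8 = 1789.2 kg/min.

1789 kg/min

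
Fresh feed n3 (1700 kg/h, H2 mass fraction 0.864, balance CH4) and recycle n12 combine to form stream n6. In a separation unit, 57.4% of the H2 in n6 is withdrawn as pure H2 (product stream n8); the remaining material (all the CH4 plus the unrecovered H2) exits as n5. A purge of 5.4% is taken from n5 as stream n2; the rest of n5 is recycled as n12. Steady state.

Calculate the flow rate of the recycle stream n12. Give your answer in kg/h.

CH4 enters only via n3 and leaves only via the purge: 1700×0.136 = 0.054×(CH4 in n5), and the separation unit passes all CH4, so CH4 in n6 = CH4 in n5 = 4281.5 kg/h.
H2 in n6: m_A = 1700×0.864 + (1−0.054)·(1−0.574)·m_A, so m_A = 1468.8/0.5970 = 2460.3 kg/h.
n5 = (1−0.574)×2460.3 + 4281.5 = 5329.6 kg/h.
Recycle n12 = (1−0.054)×5329.6 = 5041.8 kg/h.

5042 kg/h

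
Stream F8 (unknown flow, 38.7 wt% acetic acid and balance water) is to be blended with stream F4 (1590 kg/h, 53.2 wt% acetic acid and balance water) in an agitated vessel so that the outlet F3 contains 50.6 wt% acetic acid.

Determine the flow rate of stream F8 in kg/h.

Let F8 be the unknown flow. Total out = 1590 + F8.
acetic acid balance: 845.88 + 0.387·F8 = 0.506·(1590 + F8)
(0.387 − 0.506)·F8 = 0.506×1590 − 845.88 = -41.34
F8 = -41.34 / -0.119 = 347.39 kg/h

347.4 kg/h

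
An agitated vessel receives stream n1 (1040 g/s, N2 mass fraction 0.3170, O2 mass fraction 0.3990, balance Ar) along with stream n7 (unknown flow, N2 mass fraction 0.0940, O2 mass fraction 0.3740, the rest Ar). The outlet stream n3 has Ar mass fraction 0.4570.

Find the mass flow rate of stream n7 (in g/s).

2399 g/s

Let n7 be the unknown flow. Total out = 1040 + n7.
Ar balance: 295.36 + 0.532·n7 = 0.457·(1040 + n7)
(0.532 − 0.457)·n7 = 0.457×1040 − 295.36 = 179.92
n7 = 179.92 / 0.075 = 2398.9 g/s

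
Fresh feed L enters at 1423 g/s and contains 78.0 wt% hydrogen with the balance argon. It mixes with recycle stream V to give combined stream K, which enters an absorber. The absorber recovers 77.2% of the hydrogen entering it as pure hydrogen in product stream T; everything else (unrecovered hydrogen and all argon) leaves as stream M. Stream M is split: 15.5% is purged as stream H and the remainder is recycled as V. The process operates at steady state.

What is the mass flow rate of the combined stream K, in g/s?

argon enters only via L and leaves only via the purge: 1423×0.220 = 0.155×(argon in M), and the absorber passes all argon, so argon in K = argon in M = 2019.7 g/s.
hydrogen in K: m_A = 1423×0.780 + (1−0.155)·(1−0.772)·m_A, so m_A = 1109.9/0.8073 = 1374.8 g/s.
K = 1374.8 + 2019.7 = 3394.6 g/s.

3395 g/s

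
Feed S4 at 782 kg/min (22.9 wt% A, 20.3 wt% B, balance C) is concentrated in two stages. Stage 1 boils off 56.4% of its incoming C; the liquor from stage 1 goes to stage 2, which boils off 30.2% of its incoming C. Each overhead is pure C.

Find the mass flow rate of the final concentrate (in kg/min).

473 kg/min

C in feed = 782×0.568 = 444.18 kg/min.
After stage 1: C left = (1−0.564)×444.18 = 193.66; stream total = 531.48 kg/min.
After stage 2: C left = (1−0.302)×193.66 = 135.18; final concentrate = 473 kg/min.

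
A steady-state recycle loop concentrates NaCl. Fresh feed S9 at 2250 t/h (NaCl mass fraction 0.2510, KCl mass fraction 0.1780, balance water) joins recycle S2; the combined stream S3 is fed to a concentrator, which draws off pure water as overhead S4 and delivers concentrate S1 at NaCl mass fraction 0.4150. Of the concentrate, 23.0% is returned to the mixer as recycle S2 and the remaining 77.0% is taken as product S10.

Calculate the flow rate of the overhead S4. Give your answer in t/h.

889.2 t/h

Overall NaCl balance (none leaves overhead): NaCl in fresh feed = NaCl in product, i.e. 2250×0.251 = (1−0.230)·S1·0.415.
S1 = 564.75/(0.415×0.770) = 1767.3 t/h.
Recycle S2 = 0.230×1767.3 = 406.49 t/h.
Combined feed S3 = 2250 + 406.49 = 2656.5 t/h.
Overhead S4 = S3 − S1 = 2656.5 − 1767.3 = 889.16 t/h.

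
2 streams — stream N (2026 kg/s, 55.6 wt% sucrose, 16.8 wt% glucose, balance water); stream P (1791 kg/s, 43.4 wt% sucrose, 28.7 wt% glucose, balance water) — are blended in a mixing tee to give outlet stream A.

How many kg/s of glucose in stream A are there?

glucose out = glucose in = 2026×0.168 + 1791×0.287 = 854.38 kg/s.

854.4 kg/s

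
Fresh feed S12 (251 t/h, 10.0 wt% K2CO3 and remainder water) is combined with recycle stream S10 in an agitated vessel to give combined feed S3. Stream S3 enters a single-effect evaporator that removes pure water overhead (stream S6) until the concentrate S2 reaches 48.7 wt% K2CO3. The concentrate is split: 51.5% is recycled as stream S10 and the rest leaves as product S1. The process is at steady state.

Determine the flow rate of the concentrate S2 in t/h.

106.3 t/h

Overall K2CO3 balance (none leaves overhead): K2CO3 in fresh feed = K2CO3 in product, i.e. 251×0.100 = (1−0.515)·S2·0.487.
S2 = 25.1/(0.487×0.485) = 106.27 t/h.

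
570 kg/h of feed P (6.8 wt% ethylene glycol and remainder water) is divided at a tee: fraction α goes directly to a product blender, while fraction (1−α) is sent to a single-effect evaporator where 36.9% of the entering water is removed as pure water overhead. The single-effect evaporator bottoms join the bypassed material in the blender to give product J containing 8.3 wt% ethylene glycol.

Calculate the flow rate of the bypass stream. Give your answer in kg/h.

All 570×0.068 = 38.76 kg/h of ethylene glycol reaches J, so J = 38.76/0.083 = 466.99 kg/h and vapour = 103.01 kg/h.
The evaporator receives (1−α)·570 of feed at 0.932 water and removes 0.369 of that water:
0.369×0.932×(1−α)×570 = 103.01
(1−α) = 103.01/196.03 = 0.5255;  α = 0.4745.
Bypass flow = 0.4745×570 = 270.47 kg/h.

270.5 kg/h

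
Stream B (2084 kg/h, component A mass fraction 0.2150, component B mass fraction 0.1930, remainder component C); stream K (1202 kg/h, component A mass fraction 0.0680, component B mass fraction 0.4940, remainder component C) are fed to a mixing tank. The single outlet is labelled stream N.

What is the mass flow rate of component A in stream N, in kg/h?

529.8 kg/h

component A out = component A in = 2084×0.215 + 1202×0.068 = 529.8 kg/h.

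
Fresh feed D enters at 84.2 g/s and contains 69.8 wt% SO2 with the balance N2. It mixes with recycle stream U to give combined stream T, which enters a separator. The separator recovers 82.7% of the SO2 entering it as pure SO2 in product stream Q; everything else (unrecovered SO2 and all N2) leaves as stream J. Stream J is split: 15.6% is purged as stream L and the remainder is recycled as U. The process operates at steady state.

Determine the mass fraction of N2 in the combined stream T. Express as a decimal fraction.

0.703

N2 enters only via D and leaves only via the purge: 84.2×0.302 = 0.156×(N2 in J), and the separator passes all N2, so N2 in T = N2 in J = 163 g/s.
SO2 in T: m_A = 84.2×0.698 + (1−0.156)·(1−0.827)·m_A, so m_A = 58.772/0.8540 = 68.82 g/s.
T = 68.82 + 163 = 231.82 g/s.
N2 fraction in T = 163/231.82 = 0.703.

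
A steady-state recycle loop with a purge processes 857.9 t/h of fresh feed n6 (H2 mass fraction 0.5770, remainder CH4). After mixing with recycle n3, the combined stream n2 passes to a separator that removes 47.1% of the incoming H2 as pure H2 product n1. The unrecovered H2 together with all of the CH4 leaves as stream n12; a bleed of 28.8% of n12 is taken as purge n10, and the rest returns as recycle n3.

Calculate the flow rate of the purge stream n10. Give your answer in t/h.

483.9 t/h

CH4 enters only via n6 and leaves only via the purge: 857.9×0.423 = 0.288×(CH4 in n12), and the separator passes all CH4, so CH4 in n2 = CH4 in n12 = 1260 t/h.
H2 in n2: m_A = 857.9×0.577 + (1−0.288)·(1−0.471)·m_A, so m_A = 495.01/0.6234 = 794.11 t/h.
n12 = (1−0.471)×794.11 + 1260 = 1680.1 t/h.
Purge n10 = 0.288×1680.1 = 483.88 t/h.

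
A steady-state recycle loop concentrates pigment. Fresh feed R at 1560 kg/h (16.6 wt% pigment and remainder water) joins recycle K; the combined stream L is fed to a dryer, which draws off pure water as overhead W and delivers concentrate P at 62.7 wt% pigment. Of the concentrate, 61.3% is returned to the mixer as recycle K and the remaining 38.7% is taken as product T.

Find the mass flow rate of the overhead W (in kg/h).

1147 kg/h

Overall pigment balance (none leaves overhead): pigment in fresh feed = pigment in product, i.e. 1560×0.166 = (1−0.613)·P·0.627.
P = 258.96/(0.627×0.387) = 1067.2 kg/h.
Recycle K = 0.613×1067.2 = 654.21 kg/h.
Combined feed L = 1560 + 654.21 = 2214.2 kg/h.
Overhead W = L − P = 2214.2 − 1067.2 = 1147 kg/h.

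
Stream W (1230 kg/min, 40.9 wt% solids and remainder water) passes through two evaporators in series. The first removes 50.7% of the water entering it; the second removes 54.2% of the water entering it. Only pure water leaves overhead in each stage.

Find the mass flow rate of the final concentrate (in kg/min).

water in feed = 1230×0.591 = 726.93 kg/min.
After stage 1: water left = (1−0.507)×726.93 = 358.38; stream total = 861.45 kg/min.
After stage 2: water left = (1−0.542)×358.38 = 164.14; final concentrate = 667.21 kg/min.

667.2 kg/min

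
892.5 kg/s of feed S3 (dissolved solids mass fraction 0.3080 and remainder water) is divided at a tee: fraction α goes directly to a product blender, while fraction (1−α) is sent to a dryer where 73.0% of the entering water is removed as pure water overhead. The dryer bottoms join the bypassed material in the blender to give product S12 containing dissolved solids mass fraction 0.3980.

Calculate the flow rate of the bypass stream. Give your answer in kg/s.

493 kg/s

All 892.5×0.308 = 274.89 kg/s of dissolved solids reaches S12, so S12 = 274.89/0.398 = 690.68 kg/s and vapour = 201.82 kg/s.
The evaporator receives (1−α)·892.5 of feed at 0.692 water and removes 0.730 of that water:
0.730×0.692×(1−α)×892.5 = 201.82
(1−α) = 201.82/450.86 = 0.4476;  α = 0.5524.
Bypass flow = 0.5524×892.5 = 492.98 kg/s.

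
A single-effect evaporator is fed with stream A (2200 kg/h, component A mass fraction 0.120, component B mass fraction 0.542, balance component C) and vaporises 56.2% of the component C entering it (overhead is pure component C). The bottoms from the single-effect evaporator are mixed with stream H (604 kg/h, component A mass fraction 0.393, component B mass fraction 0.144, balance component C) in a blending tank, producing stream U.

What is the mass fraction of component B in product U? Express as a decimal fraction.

Vapour removed = 0.562×0.338×2200 = 417.9 kg/h; concentrate = 1782.1 kg/h.
component B reaching the mixer = 1192.4 (from concentrate) + 604×0.144 = 1279.4 kg/h.
Product flow = 1782.1 + 604 = 2386.1 kg/h; component B fraction = 0.536.

0.536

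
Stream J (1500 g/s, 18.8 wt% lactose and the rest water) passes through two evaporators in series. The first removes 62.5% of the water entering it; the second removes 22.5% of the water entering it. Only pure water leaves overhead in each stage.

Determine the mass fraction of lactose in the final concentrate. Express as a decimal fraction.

0.443

water in feed = 1500×0.812 = 1218 g/s.
After stage 1: water left = (1−0.625)×1218 = 456.75; stream total = 738.75 g/s.
After stage 2: water left = (1−0.225)×456.75 = 353.98; final concentrate = 635.98 g/s.
lactose fraction = 282/635.98 = 0.443.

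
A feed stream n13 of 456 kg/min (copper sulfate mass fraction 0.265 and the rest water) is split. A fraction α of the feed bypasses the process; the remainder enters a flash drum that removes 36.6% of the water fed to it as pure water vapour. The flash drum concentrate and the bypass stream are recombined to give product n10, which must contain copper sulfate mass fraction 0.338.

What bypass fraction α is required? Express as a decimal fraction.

0.197

All 456×0.265 = 120.84 kg/min of copper sulfate reaches n10, so n10 = 120.84/0.338 = 357.51 kg/min and vapour = 98.485 kg/min.
The evaporator receives (1−α)·456 of feed at 0.735 water and removes 0.366 of that water:
0.366×0.735×(1−α)×456 = 98.485
(1−α) = 98.485/122.67 = 0.8029;  α = 0.1971.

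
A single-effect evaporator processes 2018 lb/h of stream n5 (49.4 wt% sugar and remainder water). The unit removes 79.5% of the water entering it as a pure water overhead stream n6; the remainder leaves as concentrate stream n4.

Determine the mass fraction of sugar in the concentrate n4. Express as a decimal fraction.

0.826

sugar is not removed: 2018×0.494 = 996.89 lb/h of sugar enters n4.
water entering = 2018×0.506 = 1021.1 lb/h; overhead removed = 0.795×1021.1 = 811.78 lb/h.
Concentrate = 2018 − 811.78 = 1206.2 lb/h.
Mass fraction = 996.89/1206.2 = 0.826.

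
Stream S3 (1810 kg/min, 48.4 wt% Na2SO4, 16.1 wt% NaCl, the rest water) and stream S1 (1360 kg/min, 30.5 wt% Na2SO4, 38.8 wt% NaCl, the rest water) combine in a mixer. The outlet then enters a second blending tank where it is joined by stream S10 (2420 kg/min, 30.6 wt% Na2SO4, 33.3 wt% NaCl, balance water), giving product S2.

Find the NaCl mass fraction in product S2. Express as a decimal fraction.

Overall, product flow = 5590 kg/min.
NaCl in = 1810×0.161 + 1360×0.388 + 2420×0.333 = 1625 kg/min.
NaCl fraction in S2 = 0.291.

0.291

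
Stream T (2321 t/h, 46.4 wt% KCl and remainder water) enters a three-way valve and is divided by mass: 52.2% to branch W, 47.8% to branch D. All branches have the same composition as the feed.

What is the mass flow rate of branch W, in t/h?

Branch W flow = 0.522×2321 = 1211.6 t/h.

1212 t/h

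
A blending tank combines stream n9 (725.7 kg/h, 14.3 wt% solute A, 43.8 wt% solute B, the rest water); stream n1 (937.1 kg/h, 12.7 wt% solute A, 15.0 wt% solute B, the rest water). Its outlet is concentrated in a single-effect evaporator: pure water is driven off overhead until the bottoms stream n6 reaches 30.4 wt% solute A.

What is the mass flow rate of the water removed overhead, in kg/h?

solute A entering = 725.7×0.143 + 937.1×0.127 = 222.79 kg/h.
All solute A reports to n6, so n6 = 222.79/0.304 = 732.85 kg/h.
Total feed = 1662.8 kg/h; overhead = 1662.8 − 732.85 = 929.95 kg/h.

929.9 kg/h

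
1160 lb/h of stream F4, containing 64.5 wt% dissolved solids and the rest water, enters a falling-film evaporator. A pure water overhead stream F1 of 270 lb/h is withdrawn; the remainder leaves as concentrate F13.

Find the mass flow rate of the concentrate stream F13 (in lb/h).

890 lb/h

Concentrate = 1160 − 270 = 890 lb/h.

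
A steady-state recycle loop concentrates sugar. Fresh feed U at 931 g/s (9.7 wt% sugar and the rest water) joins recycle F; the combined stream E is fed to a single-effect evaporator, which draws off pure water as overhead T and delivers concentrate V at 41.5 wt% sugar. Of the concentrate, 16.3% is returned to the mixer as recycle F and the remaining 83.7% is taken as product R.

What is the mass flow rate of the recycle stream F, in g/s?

42.38 g/s

Overall sugar balance (none leaves overhead): sugar in fresh feed = sugar in product, i.e. 931×0.097 = (1−0.163)·V·0.415.
V = 90.307/(0.415×0.837) = 259.98 g/s.
Recycle F = 0.163×259.98 = 42.378 g/s.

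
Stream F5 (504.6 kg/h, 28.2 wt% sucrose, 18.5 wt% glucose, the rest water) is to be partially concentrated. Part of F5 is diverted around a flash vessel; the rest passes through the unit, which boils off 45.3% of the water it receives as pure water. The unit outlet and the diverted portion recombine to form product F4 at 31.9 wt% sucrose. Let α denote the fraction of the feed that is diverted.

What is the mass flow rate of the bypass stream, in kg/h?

262.2 kg/h

All 504.6×0.282 = 142.3 kg/h of sucrose reaches F4, so F4 = 142.3/0.319 = 446.07 kg/h and vapour = 58.527 kg/h.
The evaporator receives (1−α)·504.6 of feed at 0.533 water and removes 0.453 of that water:
0.453×0.533×(1−α)×504.6 = 58.527
(1−α) = 58.527/121.84 = 0.4804;  α = 0.5196.
Bypass flow = 0.5196×504.6 = 262.2 kg/h.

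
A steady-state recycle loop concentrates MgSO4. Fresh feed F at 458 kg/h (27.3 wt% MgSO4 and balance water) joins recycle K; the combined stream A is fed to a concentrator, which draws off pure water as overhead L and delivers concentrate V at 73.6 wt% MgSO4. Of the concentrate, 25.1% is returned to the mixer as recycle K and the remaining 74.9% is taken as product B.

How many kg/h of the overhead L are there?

288.1 kg/h

Overall MgSO4 balance (none leaves overhead): MgSO4 in fresh feed = MgSO4 in product, i.e. 458×0.273 = (1−0.251)·V·0.736.
V = 125.03/(0.736×0.749) = 226.81 kg/h.
Recycle K = 0.251×226.81 = 56.93 kg/h.
Combined feed A = 458 + 56.93 = 514.93 kg/h.
Overhead L = A − V = 514.93 − 226.81 = 288.12 kg/h.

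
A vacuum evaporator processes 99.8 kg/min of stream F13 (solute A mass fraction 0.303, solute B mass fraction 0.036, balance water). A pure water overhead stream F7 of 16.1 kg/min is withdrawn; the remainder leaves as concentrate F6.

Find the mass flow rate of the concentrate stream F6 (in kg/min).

83.7 kg/min

Concentrate = 99.8 − 16.1 = 83.7 kg/min.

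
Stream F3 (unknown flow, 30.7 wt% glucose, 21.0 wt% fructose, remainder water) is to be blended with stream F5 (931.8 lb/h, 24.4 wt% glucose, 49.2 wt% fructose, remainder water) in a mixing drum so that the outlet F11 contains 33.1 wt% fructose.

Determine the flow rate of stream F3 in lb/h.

Let F3 be the unknown flow. Total out = 931.8 + F3.
fructose balance: 458.45 + 0.210·F3 = 0.331·(931.8 + F3)
(0.210 − 0.331)·F3 = 0.331×931.8 − 458.45 = -150.02
F3 = -150.02 / -0.121 = 1239.8 lb/h

1240 lb/h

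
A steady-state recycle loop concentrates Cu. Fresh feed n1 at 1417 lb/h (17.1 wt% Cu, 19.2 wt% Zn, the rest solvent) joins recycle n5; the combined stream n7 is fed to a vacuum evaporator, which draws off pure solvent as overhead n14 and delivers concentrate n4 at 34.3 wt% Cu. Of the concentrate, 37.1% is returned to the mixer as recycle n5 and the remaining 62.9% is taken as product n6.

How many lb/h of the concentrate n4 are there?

Overall Cu balance (none leaves overhead): Cu in fresh feed = Cu in product, i.e. 1417×0.171 = (1−0.371)·n4·0.343.
n4 = 242.31/(0.343×0.629) = 1123.1 lb/h.

1123 lb/h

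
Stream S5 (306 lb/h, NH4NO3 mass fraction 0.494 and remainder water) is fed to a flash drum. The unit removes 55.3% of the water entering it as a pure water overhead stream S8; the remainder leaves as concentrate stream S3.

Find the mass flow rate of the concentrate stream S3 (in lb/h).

220.4 lb/h

water entering = 306×0.506 = 154.84 lb/h; overhead removed = 0.553×154.84 = 85.624 lb/h.
Concentrate = 306 − 85.624 = 220.38 lb/h.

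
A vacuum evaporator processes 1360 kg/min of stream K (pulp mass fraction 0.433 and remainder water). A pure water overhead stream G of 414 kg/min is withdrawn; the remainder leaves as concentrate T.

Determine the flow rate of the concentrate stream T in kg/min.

Concentrate = 1360 − 414 = 946 kg/min.

946 kg/min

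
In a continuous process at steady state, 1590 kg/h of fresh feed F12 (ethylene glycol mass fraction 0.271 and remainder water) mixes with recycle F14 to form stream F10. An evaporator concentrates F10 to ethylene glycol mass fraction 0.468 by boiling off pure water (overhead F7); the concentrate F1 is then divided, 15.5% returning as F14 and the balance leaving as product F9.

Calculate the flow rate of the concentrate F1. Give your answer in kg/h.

1090 kg/h

Overall ethylene glycol balance (none leaves overhead): ethylene glycol in fresh feed = ethylene glycol in product, i.e. 1590×0.271 = (1−0.155)·F1·0.468.
F1 = 430.89/(0.468×0.845) = 1089.6 kg/h.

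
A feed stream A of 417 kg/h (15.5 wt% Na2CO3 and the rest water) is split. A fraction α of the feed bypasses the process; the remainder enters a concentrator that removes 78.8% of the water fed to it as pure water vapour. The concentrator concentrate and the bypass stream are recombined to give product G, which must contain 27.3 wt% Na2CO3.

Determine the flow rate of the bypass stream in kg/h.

All 417×0.155 = 64.635 kg/h of Na2CO3 reaches G, so G = 64.635/0.273 = 236.76 kg/h and vapour = 180.24 kg/h.
The evaporator receives (1−α)·417 of feed at 0.845 water and removes 0.788 of that water:
0.788×0.845×(1−α)×417 = 180.24
(1−α) = 180.24/277.66 = 0.6491;  α = 0.3509.
Bypass flow = 0.3509×417 = 146.31 kg/h.

146.3 kg/h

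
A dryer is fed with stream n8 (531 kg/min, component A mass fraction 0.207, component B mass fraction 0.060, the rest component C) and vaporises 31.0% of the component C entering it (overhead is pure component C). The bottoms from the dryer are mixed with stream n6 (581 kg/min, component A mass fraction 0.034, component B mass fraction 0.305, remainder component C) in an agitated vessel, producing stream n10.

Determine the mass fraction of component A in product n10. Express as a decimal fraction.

0.131

Vapour removed = 0.310×0.733×531 = 120.66 kg/min; concentrate = 410.34 kg/min.
component A reaching the mixer = 109.92 (from concentrate) + 581×0.034 = 129.67 kg/min.
Product flow = 410.34 + 581 = 991.34 kg/min; component A fraction = 0.131.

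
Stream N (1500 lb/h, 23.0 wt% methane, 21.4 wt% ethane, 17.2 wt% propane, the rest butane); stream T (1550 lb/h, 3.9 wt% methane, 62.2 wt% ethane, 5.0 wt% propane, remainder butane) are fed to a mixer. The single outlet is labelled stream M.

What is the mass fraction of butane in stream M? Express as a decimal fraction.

0.336

Total flow out = 1500 + 1550 = 3050 lb/h.
butane in = 1500×0.384 + 1550×0.289 = 1024 lb/h.
butane mass fraction in M = 1024/3050 = 0.336.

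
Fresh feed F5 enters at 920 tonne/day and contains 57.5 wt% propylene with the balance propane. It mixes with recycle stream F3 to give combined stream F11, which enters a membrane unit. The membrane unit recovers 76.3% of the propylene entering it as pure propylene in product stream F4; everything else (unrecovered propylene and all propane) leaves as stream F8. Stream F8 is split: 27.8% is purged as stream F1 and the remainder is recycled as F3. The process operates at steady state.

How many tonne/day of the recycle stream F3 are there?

propane enters only via F5 and leaves only via the purge: 920×0.425 = 0.278×(propane in F8), and the membrane unit passes all propane, so propane in F11 = propane in F8 = 1406.5 tonne/day.
propylene in F11: m_A = 920×0.575 + (1−0.278)·(1−0.763)·m_A, so m_A = 529/0.8289 = 638.21 tonne/day.
F8 = (1−0.763)×638.21 + 1406.5 = 1557.7 tonne/day.
Recycle F3 = (1−0.278)×1557.7 = 1124.7 tonne/day.

1125 tonne/day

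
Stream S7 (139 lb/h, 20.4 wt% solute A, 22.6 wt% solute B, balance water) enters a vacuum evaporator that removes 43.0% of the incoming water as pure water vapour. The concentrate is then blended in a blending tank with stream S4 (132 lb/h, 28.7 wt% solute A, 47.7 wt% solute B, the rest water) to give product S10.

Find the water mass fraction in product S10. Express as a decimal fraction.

Vapour removed = 0.430×0.570×139 = 34.069 lb/h; concentrate = 104.93 lb/h.
water reaching the mixer = 45.161 (from concentrate) + 132×0.236 = 76.313 lb/h.
Product flow = 104.93 + 132 = 236.93 lb/h; water fraction = 0.322.

0.322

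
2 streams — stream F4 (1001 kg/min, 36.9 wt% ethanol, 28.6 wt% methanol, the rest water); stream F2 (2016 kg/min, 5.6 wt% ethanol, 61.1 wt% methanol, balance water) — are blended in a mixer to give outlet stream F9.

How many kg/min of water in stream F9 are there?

1017 kg/min

water out = water in = 1001×0.345 + 2016×0.333 = 1016.7 kg/min.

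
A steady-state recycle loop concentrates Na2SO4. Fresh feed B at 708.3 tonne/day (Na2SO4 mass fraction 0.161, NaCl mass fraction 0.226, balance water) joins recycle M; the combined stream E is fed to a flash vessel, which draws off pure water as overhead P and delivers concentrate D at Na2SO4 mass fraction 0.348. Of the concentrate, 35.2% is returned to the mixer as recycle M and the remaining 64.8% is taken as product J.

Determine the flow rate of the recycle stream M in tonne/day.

178 tonne/day

Overall Na2SO4 balance (none leaves overhead): Na2SO4 in fresh feed = Na2SO4 in product, i.e. 708.3×0.161 = (1−0.352)·D·0.348.
D = 114.04/(0.348×0.648) = 505.7 tonne/day.
Recycle M = 0.352×505.7 = 178 tonne/day.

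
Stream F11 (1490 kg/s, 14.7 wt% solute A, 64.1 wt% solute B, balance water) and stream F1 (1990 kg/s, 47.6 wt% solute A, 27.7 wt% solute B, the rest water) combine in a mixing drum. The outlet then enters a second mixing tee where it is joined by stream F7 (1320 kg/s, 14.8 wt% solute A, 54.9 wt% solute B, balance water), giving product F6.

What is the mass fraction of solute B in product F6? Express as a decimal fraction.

Overall, product flow = 4800 kg/s.
solute B in = 1490×0.641 + 1990×0.277 + 1320×0.549 = 2231 kg/s.
solute B fraction in F6 = 0.4648.

0.4648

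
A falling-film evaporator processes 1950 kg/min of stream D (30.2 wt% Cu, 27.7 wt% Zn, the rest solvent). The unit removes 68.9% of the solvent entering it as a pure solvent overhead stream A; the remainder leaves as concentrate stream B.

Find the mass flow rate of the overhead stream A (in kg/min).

solvent entering = 1950×0.421 = 820.95 kg/min; overhead removed = 0.689×820.95 = 565.63 kg/min.

565.6 kg/min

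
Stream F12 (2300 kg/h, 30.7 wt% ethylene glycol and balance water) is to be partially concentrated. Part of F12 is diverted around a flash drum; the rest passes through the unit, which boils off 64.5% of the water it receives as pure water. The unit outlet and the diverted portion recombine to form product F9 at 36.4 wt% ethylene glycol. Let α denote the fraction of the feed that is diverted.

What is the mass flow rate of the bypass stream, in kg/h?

1494 kg/h

All 2300×0.307 = 706.1 kg/h of ethylene glycol reaches F9, so F9 = 706.1/0.364 = 1939.8 kg/h and vapour = 360.16 kg/h.
The evaporator receives (1−α)·2300 of feed at 0.693 water and removes 0.645 of that water:
0.645×0.693×(1−α)×2300 = 360.16
(1−α) = 360.16/1028.1 = 0.3503;  α = 0.6497.
Bypass flow = 0.6497×2300 = 1494.2 kg/h.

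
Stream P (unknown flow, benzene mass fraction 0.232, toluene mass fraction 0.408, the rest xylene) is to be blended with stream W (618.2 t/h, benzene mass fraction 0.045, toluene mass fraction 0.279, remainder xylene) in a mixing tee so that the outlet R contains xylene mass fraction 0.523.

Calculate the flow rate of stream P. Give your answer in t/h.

580.3 t/h

Let P be the unknown flow. Total out = 618.2 + P.
xylene balance: 417.9 + 0.360·P = 0.523·(618.2 + P)
(0.360 − 0.523)·P = 0.523×618.2 − 417.9 = -94.585
P = -94.585 / -0.163 = 580.27 t/h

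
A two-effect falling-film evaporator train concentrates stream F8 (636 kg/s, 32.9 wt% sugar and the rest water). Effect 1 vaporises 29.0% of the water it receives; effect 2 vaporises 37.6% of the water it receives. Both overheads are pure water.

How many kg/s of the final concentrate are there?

water in feed = 636×0.671 = 426.76 kg/s.
After stage 1: water left = (1−0.290)×426.76 = 303; stream total = 512.24 kg/s.
After stage 2: water left = (1−0.376)×303 = 189.07; final concentrate = 398.31 kg/s.

398.3 kg/s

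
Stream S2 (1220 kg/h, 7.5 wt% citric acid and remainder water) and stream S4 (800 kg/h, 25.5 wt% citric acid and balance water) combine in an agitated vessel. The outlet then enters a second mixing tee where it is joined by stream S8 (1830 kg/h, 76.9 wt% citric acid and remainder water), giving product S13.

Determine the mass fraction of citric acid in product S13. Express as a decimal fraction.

0.442

Overall, product flow = 3850 kg/h.
citric acid in = 1220×0.075 + 800×0.255 + 1830×0.769 = 1702.8 kg/h.
citric acid fraction in S13 = 0.442.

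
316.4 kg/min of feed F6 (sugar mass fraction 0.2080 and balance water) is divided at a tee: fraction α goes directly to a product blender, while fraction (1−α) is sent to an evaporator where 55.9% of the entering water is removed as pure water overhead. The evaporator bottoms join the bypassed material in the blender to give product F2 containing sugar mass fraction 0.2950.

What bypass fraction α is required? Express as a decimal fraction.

All 316.4×0.208 = 65.811 kg/min of sugar reaches F2, so F2 = 65.811/0.295 = 223.09 kg/min and vapour = 93.311 kg/min.
The evaporator receives (1−α)·316.4 of feed at 0.792 water and removes 0.559 of that water:
0.559×0.792×(1−α)×316.4 = 93.311
(1−α) = 93.311/140.08 = 0.6661;  α = 0.3339.

0.334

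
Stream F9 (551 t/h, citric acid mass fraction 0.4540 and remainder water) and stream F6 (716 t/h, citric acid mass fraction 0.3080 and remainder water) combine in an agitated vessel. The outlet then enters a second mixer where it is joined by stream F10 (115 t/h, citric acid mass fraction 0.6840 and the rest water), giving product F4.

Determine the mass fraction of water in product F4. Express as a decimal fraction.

0.6025

Overall, product flow = 1382 t/h.
water in = 551×0.546 + 716×0.692 + 115×0.316 = 832.66 t/h.
water fraction in F4 = 0.6025.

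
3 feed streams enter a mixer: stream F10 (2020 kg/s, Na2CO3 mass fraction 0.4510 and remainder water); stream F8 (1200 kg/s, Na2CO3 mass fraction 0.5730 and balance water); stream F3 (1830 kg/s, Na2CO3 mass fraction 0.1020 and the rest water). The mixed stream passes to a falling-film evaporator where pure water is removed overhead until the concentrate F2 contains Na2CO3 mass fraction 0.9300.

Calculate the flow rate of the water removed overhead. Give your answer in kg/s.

3130 kg/s

Na2CO3 entering = 2020×0.451 + 1200×0.573 + 1830×0.102 = 1785.3 kg/s.
All Na2CO3 reports to F2, so F2 = 1785.3/0.930 = 1919.7 kg/s.
Total feed = 5050 kg/s; overhead = 5050 − 1919.7 = 3130.3 kg/s.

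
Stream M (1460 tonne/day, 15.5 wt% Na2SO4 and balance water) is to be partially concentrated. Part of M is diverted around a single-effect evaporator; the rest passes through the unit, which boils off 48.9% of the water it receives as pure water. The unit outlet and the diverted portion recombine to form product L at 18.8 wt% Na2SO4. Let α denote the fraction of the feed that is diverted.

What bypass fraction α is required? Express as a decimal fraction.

0.575

All 1460×0.155 = 226.3 tonne/day of Na2SO4 reaches L, so L = 226.3/0.188 = 1203.7 tonne/day and vapour = 256.28 tonne/day.
The evaporator receives (1−α)·1460 of feed at 0.845 water and removes 0.489 of that water:
0.489×0.845×(1−α)×1460 = 256.28
(1−α) = 256.28/603.28 = 0.4248;  α = 0.5752.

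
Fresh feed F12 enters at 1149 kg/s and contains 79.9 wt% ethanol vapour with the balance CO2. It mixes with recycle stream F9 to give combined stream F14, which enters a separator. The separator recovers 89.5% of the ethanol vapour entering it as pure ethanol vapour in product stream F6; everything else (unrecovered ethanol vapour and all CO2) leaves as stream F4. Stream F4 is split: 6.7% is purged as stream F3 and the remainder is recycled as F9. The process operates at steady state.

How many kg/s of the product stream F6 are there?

910.9 kg/s

ethanol vapour in F14: m_A = 1149×0.799 + (1−0.067)·(1−0.895)·m_A, so m_A = 918.05/0.9020 = 1017.8 kg/s.
Product F6 = 0.895×1017.8 = 910.89 kg/s.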